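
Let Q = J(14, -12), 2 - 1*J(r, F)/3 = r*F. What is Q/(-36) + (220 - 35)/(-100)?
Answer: -961/60 ≈ -16.017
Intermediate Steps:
J(r, F) = 6 - 3*F*r (J(r, F) = 6 - 3*r*F = 6 - 3*F*r)
Q = 510 (Q = 6 - 3*(-12)*14 = 6 + 504 = 510)
Q/(-36) + (220 - 35)/(-100) = 510/(-36) + (220 - 35)/(-100) = 510*(-1/36) + 185*(-1/100) = -85/6 - 37/20 = -961/60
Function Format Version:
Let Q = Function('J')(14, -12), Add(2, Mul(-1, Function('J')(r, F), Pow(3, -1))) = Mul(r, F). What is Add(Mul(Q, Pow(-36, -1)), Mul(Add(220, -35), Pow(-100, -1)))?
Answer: Rational(-961, 60) ≈ -16.017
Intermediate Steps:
Function('J')(r, F) = Add(6, Mul(-3, F, r)) (Function('J')(r, F) = Add(6, Mul(-3, Mul(r, F))) = Add(6, Mul(-3, Mul(F, r))) = Add(6, Mul(-3, F, r)))
Q = 510 (Q = Add(6, Mul(-3, -12, 14)) = Add(6, 504) = 510)
Add(Mul(Q, Pow(-36, -1)), Mul(Add(220, -35), Pow(-100, -1))) = Add(Mul(510, Pow(-36, -1)), Mul(Add(220, -35), Pow(-100, -1))) = Add(Mul(510, Rational(-1, 36)), Mul(185, Rational(-1, 100))) = Add(Rational(-85, 6), Rational(-37, 20)) = Rational(-961, 60)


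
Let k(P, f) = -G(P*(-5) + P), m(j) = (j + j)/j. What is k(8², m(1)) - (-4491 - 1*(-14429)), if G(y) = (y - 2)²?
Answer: -76502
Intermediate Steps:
G(y) = (-2 + y)²
m(j) = 2 (m(j) = (2*j)/j = 2)
k(P, f) = -(-2 - 4*P)² (k(P, f) = -(-2 + (P*(-5) + P))² = -(-2 + (-5*P + P))² = -(-2 - 4*P)²)
k(8², m(1)) - (-4491 - 1*(-14429)) = -4*(1 + 2*8²)² - (-4491 - 1*(-14429)) = -4*(1 + 2*64)² - (-4491 + 14429) = -4*(1 + 128)² - 1*9938 = -4*129² - 9938 = -4*16641 - 9938 = -66564 - 9938 = -76502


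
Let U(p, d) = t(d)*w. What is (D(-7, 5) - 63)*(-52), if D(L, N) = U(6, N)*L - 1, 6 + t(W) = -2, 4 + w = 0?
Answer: 14976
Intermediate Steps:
w = -4 (w = -4 + 0 = -4)
t(W) = -8 (t(W) = -6 - 2 = -8)
U(p, d) = 32 (U(p, d) = -8*(-4) = 32)
D(L, N) = -1 + 32*L (D(L, N) = 32*L - 1 = -1 + 32*L)
(D(-7, 5) - 63)*(-52) = ((-1 + 32*(-7)) - 63)*(-52) = ((-1 - 224) - 63)*(-52) = (-225 - 63)*(-52) = -288*(-52) = 14976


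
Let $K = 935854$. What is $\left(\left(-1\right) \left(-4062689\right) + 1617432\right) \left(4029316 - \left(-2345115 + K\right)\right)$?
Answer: $30891775427817$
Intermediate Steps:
$\left(\left(-1\right) \left(-4062689\right) + 1617432\right) \left(4029316 - \left(-2345115 + K\right)\right) = \left(\left(-1\right) \left(-4062689\right) + 1617432\right) \left(4029316 + \left(2345115 - 935854\right)\right) = \left(4062689 + 1617432\right) \left(4029316 + \left(2345115 - 935854\right)\right) = 5680121 \left(4029316 + 1409261\right) = 5680121 \cdot 5438577 = 30891775427817$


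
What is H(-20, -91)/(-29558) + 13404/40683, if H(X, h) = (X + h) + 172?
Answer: 131237923/400836038 ≈ 0.32741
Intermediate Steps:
H(X, h) = 172 + X + h
H(-20, -91)/(-29558) + 13404/40683 = (172 - 20 - 91)/(-29558) + 13404/40683 = 61*(-1/29558) + 13404*(1/40683) = -61/29558 + 4468/13561 = 131237923/400836038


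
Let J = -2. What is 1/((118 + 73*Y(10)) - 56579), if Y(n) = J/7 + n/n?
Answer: -7/394862 ≈ -1.7728e-5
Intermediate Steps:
Y(n) = 5/7 (Y(n) = -2/7 + n/n = -2*1/7 + 1 = -2/7 + 1 = 5/7)
1/((118 + 73*Y(10)) - 56579) = 1/((118 + 73*(5/7)) - 56579) = 1/((118 + 365/7) - 56579) = 1/(1191/7 - 56579) = 1/(-394862/7) = -7/394862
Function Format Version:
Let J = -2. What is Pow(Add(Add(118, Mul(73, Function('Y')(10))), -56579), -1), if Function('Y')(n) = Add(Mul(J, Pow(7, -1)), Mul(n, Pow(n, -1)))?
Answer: Rational(-7, 394862) ≈ -1.7728e-5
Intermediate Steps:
Function('Y')(n) = Rational(5, 7) (Function('Y')(n) = Add(Mul(-2, Pow(7, -1)), Mul(n, Pow(n, -1))) = Add(Mul(-2, Rational(1, 7)), 1) = Add(Rational(-2, 7), 1) = Rational(5, 7))
Pow(Add(Add(118, Mul(73, Function('Y')(10))), -56579), -1) = Pow(Add(Add(118, Mul(73, Rational(5, 7))), -56579), -1) = Pow(Add(Add(118, Rational(365, 7)), -56579), -1) = Pow(Add(Rational(1191, 7), -56579), -1) = Pow(Rational(-394862, 7), -1) = Rational(-7, 394862)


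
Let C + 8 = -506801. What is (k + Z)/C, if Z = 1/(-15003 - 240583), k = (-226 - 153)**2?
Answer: -36712628625/129533285074 ≈ -0.28342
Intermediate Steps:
C = -506809 (C = -8 - 506801 = -506809)
k = 143641 (k = (-379)**2 = 143641)
Z = -1/255586 (Z = 1/(-255586) = -1/255586 ≈ -3.9126e-6)
(k + Z)/C = (143641 - 1/255586)/(-506809) = (36712628625/255586)*(-1/506809) = -36712628625/129533285074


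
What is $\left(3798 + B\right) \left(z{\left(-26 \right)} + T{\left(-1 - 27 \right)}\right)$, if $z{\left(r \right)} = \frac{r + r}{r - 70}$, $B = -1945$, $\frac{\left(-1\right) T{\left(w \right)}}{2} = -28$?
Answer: $\frac{2514521}{24} \approx 1.0477 \cdot 10^{5}$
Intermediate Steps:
$T{\left(w \right)} = 56$ ($T{\left(w \right)} = \left(-2\right) \left(-28\right) = 56$)
$z{\left(r \right)} = \frac{2 r}{-70 + r}$
$\left(3798 + B\right) \left(z{\left(-26 \right)} + T{\left(-1 - 27 \right)}\right) = \left(3798 - 1945\right) \left(2 \left(-26\right) \frac{1}{-70 - 26} + 56\right) = 1853 \left(2 \left(-26\right) \frac{1}{-96} + 56\right) = 1853 \left(2 \left(-26\right) \left(- \frac{1}{96}\right) + 56\right) = 1853 \left(\frac{13}{24} + 56\right) = 1853 \cdot \frac{1357}{24} = \frac{2514521}{24}$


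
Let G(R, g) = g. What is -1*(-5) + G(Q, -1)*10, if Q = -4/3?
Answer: -5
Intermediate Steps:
Q = -4/3 (Q = -4*⅓ = -4/3 ≈ -1.3333)
-1*(-5) + G(Q, -1)*10 = -1*(-5) - 1*10 = 5 - 10 = -5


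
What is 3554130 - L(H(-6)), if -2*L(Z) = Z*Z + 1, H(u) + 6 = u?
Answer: 7108405/2 ≈ 3.5542e+6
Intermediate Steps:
H(u) = -6 + u
L(Z) = -½ - Z²/2 (L(Z) = -(Z*Z + 1)/2 = -(Z² + 1)/2 = -(1 + Z²)/2 = -½ - Z²/2)
3554130 - L(H(-6)) = 3554130 - (-½ - (-6 - 6)²/2) = 3554130 - (-½ - ½*(-12)²) = 3554130 - (-½ - ½*144) = 3554130 - (-½ - 72) = 3554130 - 1*(-145/2) = 3554130 + 145/2 = 7108405/2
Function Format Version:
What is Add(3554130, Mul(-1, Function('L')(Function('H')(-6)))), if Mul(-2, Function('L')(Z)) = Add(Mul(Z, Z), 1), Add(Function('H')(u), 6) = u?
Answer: Rational(7108405, 2) ≈ 3.5542e+6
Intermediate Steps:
Function('H')(u) = Add(-6, u)
Function('L')(Z) = Add(Rational(-1, 2), Mul(Rational(-1, 2), Pow(Z, 2))) (Function('L')(Z) = Mul(Rational(-1, 2), Add(Mul(Z, Z), 1)) = Mul(Rational(-1, 2), Add(Pow(Z, 2), 1)) = Mul(Rational(-1, 2), Add(1, Pow(Z, 2))) = Add(Rational(-1, 2), Mul(Rational(-1, 2), Pow(Z, 2))))
Add(3554130, Mul(-1, Function('L')(Function('H')(-6)))) = Add(3554130, Mul(-1, Add(Rational(-1, 2), Mul(Rational(-1, 2), Pow(Add(-6, -6), 2))))) = Add(3554130, Mul(-1, Add(Rational(-1, 2), Mul(Rational(-1, 2), Pow(-12, 2))))) = Add(3554130, Mul(-1, Add(Rational(-1, 2), Mul(Rational(-1, 2), 144)))) = Add(3554130, Mul(-1, Add(Rational(-1, 2), -72))) = Add(3554130, Mul(-1, Rational(-145, 2))) = Add(3554130, Rational(145, 2)) = Rational(7108405, 2)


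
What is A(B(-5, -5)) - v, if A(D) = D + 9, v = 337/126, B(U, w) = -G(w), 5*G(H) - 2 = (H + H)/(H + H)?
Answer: 3607/630 ≈ 5.7254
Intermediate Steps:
G(H) = 3/5 (G(H) = 2/5 + ((H + H)/(H + H))/5 = 2/5 + ((2*H)/((2*H)))/5 = 2/5 + ((2*H)*(1/(2*H)))/5 = 2/5 + (1/5)*1 = 2/5 + 1/5 = 3/5)
B(U, w) = -3/5 (B(U, w) = -1*3/5 = -3/5)
v = 337/126 (v = 337*(1/126) = 337/126 ≈ 2.6746)
A(D) = 9 + D
A(B(-5, -5)) - v = (9 - 3/5) - 1*337/126 = 42/5 - 337/126 = 3607/630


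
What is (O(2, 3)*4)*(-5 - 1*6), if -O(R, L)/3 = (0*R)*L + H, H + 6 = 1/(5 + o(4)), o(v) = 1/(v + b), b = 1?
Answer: -9966/13 ≈ -766.62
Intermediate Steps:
o(v) = 1/(1 + v) (o(v) = 1/(v + 1) = 1/(1 + v))
H = -151/26 (H = -6 + 1/(5 + 1/(1 + 4)) = -6 + 1/(5 + 1/5) = -6 + 1/(5 + ⅕) = -6 + 1/(26/5) = -6 + 5/26 = -151/26 ≈ -5.8077)
O(R, L) = 453/26 (O(R, L) = -3*((0*R)*L - 151/26) = -3*(0*L - 151/26) = -3*(0 - 151/26) = -3*(-151/26) = 453/26)
(O(2, 3)*4)*(-5 - 1*6) = ((453/26)*4)*(-5 - 1*6) = 906*(-5 - 6)/13 = (906/13)*(-11) = -9966/13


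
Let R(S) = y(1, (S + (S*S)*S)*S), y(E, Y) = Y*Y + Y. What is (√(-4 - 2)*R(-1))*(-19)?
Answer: -114*I*√6 ≈ -279.24*I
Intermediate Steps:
y(E, Y) = Y + Y² (y(E, Y) = Y² + Y = Y + Y²)
R(S) = S*(1 + S*(S + S³))*(S + S³) (R(S) = ((S + (S*S)*S)*S)*(1 + (S + (S*S)*S)*S) = ((S + S²*S)*S)*(1 + (S + S²*S)*S) = ((S + S³)*S)*(1 + (S + S³)*S) = (S*(S + S³))*(1 + S*(S + S³)) = S*(1 + S*(S + S³))*(S + S³))
(√(-4 - 2)*R(-1))*(-19) = (√(-4 - 2)*((-1)²*(1 + (-1)²)*(1 + (-1)² + (-1)⁴)))*(-19) = (√(-6)*(1*(1 + 1)*(1 + 1 + 1)))*(-19) = ((I*√6)*(1*2*3))*(-19) = ((I*√6)*6)*(-19) = (6*I*√6)*(-19) = -114*I*√6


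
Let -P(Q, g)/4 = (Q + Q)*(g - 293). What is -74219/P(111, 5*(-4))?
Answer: -74219/277944 ≈ -0.26703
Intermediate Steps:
P(Q, g) = -8*Q*(-293 + g) (P(Q, g) = -4*(Q + Q)*(g - 293) = -4*2*Q*(-293 + g) = -8*Q*(-293 + g))
-74219/P(111, 5*(-4)) = -74219*1/(888*(293 - 5*(-4))) = -74219*1/(888*(293 - 1*(-20))) = -74219*1/(888*(293 + 20)) = -74219/(8*111*313) = -74219/277944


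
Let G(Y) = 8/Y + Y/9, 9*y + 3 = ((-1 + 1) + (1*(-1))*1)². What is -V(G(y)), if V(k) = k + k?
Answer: 5836/81 ≈ 72.049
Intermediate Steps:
y = -2/9 (y = -⅓ + ((-1 + 1) + (1*(-1))*1)²/9 = -⅓ + (0 - 1*1)²/9 = -⅓ + (0 - 1)²/9 = -⅓ + (⅑)*(-1)² = -⅓ + (⅑)*1 = -⅓ + ⅑ = -2/9 ≈ -0.22222)
G(Y) = 8/Y + Y/9 (G(Y) = 8/Y + Y*(⅑) = 8/Y + Y/9)
V(k) = 2*k
-V(G(y)) = -2*(8/(-2/9) + (⅑)*(-2/9)) = -2*(8*(-9/2) - 2/81) = -2*(-36 - 2/81) = -2*(-2918)/81 = -1*(-5836/81) = 5836/81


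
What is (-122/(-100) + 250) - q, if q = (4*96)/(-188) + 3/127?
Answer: 75579159/298450 ≈ 253.24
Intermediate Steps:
q = -12051/5969 (q = 384*(-1/188) + 3*(1/127) = -96/47 + 3/127 = -12051/5969 ≈ -2.0189)
(-122/(-100) + 250) - q = (-122/(-100) + 250) - 1*(-12051/5969) = (-122*(-1/100) + 250) + 12051/5969 = (61/50 + 250) + 12051/5969 = 12561/50 + 12051/5969 = 75579159/298450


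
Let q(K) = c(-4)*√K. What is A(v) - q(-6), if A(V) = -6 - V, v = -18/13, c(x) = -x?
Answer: -60/13 - 4*I*√6 ≈ -4.6154 - 9.798*I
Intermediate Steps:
v = -18/13 (v = -18*1/13 = -18/13 ≈ -1.3846)
q(K) = 4*√K (q(K) = (-1*(-4))*√K = 4*√K)
A(v) - q(-6) = (-6 - 1*(-18/13)) - 4*√(-6) = (-6 + 18/13) - 4*I*√6 = -60/13 - 4*I*√6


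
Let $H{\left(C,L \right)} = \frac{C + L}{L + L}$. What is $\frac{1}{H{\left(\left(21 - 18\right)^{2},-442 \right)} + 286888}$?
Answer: $\frac{884}{253609425} \approx 3.4857 \cdot 10^{-6}$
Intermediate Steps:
$H{\left(C,L \right)} = \frac{C + L}{2 L}$
$\frac{1}{H{\left(\left(21 - 18\right)^{2},-442 \right)} + 286888} = \frac{1}{\frac{\left(21 - 18\right)^{2} - 442}{2 \left(-442\right)} + 286888} = \frac{1}{\frac{1}{2} \left(- \frac{1}{442}\right) \left(3^{2} - 442\right) + 286888} = \frac{1}{\frac{1}{2} \left(- \frac{1}{442}\right) \left(9 - 442\right) + 286888} = \frac{1}{\frac{1}{2} \left(- \frac{1}{442}\right) \left(-433\right) + 286888} = \frac{1}{\frac{433}{884} + 286888} = \frac{1}{\frac{253609425}{884}} = \frac{884}{253609425}$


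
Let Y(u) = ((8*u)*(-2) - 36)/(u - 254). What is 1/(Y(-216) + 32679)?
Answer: 47/1535571 ≈ 3.0608e-5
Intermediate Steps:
Y(u) = (-36 - 16*u)/(-254 + u) (Y(u) = (-16*u - 36)/(-254 + u) = (-36 - 16*u)/(-254 + u))
1/(Y(-216) + 32679) = 1/(4*(-9 - 4*(-216))/(-254 - 216) + 32679) = 1/(4*(-9 + 864)/(-470) + 32679) = 1/(4*(-1/470)*855 + 32679) = 1/(-342/47 + 32679) = 1/(1535571/47) = 47/1535571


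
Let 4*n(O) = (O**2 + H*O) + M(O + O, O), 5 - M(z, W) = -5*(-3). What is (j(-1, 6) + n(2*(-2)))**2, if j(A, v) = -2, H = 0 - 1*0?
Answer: 1/4 ≈ 0.25000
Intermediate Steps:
M(z, W) = -10 (M(z, W) = 5 - (-5)*(-3) = 5 - 1*15 = 5 - 15 = -10)
H = 0 (H = 0 + 0 = 0)
n(O) = -5/2 + O**2/4 (n(O) = ((O**2 + 0*O) - 10)/4 = ((O**2 + 0) - 10)/4 = (O**2 - 10)/4 = (-10 + O**2)/4 = -5/2 + O**2/4)
(j(-1, 6) + n(2*(-2)))**2 = (-2 + (-5/2 + (2*(-2))**2/4))**2 = (-2 + (-5/2 + (1/4)*(-4)**2))**2 = (-2 + (-5/2 + (1/4)*16))**2 = (-2 + (-5/2 + 4))**2 = (-2 + 3/2)**2 = (-1/2)**2 = 1/4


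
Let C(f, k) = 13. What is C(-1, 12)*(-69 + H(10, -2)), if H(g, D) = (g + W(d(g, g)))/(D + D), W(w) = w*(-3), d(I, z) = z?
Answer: -832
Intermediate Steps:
W(w) = -3*w
H(g, D) = -g/D (H(g, D) = (g - 3*g)/(D + D) = (-2*g)/((2*D)) = (-2*g)*(1/(2*D)) = -g/D)
C(-1, 12)*(-69 + H(10, -2)) = 13*(-69 - 1*10/(-2)) = 13*(-69 - 1*10*(-1/2)) = 13*(-69 + 5) = 13*(-64) = -832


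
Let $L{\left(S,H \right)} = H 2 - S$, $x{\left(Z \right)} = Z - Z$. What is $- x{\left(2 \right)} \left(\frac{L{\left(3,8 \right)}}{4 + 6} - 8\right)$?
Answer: $0$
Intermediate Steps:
$x{\left(Z \right)} = 0$
$L{\left(S,H \right)} = - S + 2 H$ ($L{\left(S,H \right)} = 2 H - S = - S + 2 H$)
$- x{\left(2 \right)} \left(\frac{L{\left(3,8 \right)}}{4 + 6} - 8\right) = - 0 \left(\frac{\left(-1\right) 3 + 2 \cdot 8}{4 + 6} - 8\right) = - 0 \left(\frac{-3 + 16}{10} - 8\right) = - 0 \left(13 \cdot \frac{1}{10} - 8\right) = - 0 \left(\frac{13}{10} - 8\right) = - \frac{0 \left(-67\right)}{10} = \left(-1\right) 0 = 0$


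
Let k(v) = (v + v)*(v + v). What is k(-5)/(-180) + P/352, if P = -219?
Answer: -3731/3168 ≈ -1.1777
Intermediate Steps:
k(v) = 4*v² (k(v) = (2*v)*(2*v) = 4*v²)
k(-5)/(-180) + P/352 = (4*(-5)²)/(-180) - 219/352 = (4*25)*(-1/180) - 219*1/352 = 100*(-1/180) - 219/352 = -5/9 - 219/352 = -3731/3168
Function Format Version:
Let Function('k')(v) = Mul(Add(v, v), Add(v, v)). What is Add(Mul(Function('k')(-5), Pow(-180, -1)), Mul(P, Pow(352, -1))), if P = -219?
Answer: Rational(-3731, 3168) ≈ -1.1777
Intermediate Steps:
Function('k')(v) = Mul(4, Pow(v, 2)) (Function('k')(v) = Mul(Mul(2, v), Mul(2, v)) = Mul(4, Pow(v, 2)))
Add(Mul(Function('k')(-5), Pow(-180, -1)), Mul(P, Pow(352, -1))) = Add(Mul(Mul(4, Pow(-5, 2)), Pow(-180, -1)), Mul(-219, Pow(352, -1))) = Add(Mul(Mul(4, 25), Rational(-1, 180)), Mul(-219, Rational(1, 352))) = Add(Mul(100, Rational(-1, 180)), Rational(-219, 352)) = Add(Rational(-5, 9), Rational(-219, 352)) = Rational(-3731, 3168)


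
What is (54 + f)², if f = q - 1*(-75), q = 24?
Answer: 23409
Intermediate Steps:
f = 99 (f = 24 - 1*(-75) = 24 + 75 = 99)
(54 + f)² = (54 + 99)² = 153² = 23409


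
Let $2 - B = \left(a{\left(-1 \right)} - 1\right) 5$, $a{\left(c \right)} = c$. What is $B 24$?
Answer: $288$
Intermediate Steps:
$B = 12$ ($B = 2 - \left(-1 - 1\right) 5 = 2 - \left(-2\right) 5 = 2 - -10 = 2 + 10 = 12$)
$B 24 = 12 \cdot 24 = 288$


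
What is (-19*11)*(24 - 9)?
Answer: -3135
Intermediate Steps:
(-19*11)*(24 - 9) = -209*15 = -3135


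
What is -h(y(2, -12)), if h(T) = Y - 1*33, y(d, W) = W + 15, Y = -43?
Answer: 76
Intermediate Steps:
y(d, W) = 15 + W
h(T) = -76 (h(T) = -43 - 1*33 = -43 - 33 = -76)
-h(y(2, -12)) = -1*(-76) = 76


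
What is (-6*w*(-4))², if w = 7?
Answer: 28224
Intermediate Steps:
(-6*w*(-4))² = (-6*7*(-4))² = (-42*(-4))² = (-1*(-168))² = 168² = 28224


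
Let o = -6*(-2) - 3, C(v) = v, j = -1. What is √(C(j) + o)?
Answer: 2*√2 ≈ 2.8284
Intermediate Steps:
o = 9 (o = 12 - 3 = 9)
√(C(j) + o) = √(-1 + 9) = √8 = 2*√2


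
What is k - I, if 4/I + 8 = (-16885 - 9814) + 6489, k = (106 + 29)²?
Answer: 184236527/10109 ≈ 18225.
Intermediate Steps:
k = 18225 (k = 135² = 18225)
I = -2/10109 (I = 4/(-8 + ((-16885 - 9814) + 6489)) = 4/(-8 + (-26699 + 6489)) = 4/(-8 - 20210) = 4/(-20218) = 4*(-1/20218) = -2/10109 ≈ -0.00019784)
k - I = 18225 - 1*(-2/10109) = 18225 + 2/10109 = 184236527/10109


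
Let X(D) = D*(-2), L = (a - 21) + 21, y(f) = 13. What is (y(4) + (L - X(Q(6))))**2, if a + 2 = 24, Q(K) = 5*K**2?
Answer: 156025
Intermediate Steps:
a = 22 (a = -2 + 24 = 22)
L = 22 (L = (22 - 21) + 21 = 1 + 21 = 22)
X(D) = -2*D
(y(4) + (L - X(Q(6))))**2 = (13 + (22 - (-2)*5*6**2))**2 = (13 + (22 - (-2)*5*36))**2 = (13 + (22 - (-2)*180))**2 = (13 + (22 - 1*(-360)))**2 = (13 + (22 + 360))**2 = (13 + 382)**2 = 395**2 = 156025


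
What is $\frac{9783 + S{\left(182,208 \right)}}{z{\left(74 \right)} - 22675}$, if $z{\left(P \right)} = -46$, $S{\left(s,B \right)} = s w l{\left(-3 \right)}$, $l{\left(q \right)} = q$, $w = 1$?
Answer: $- \frac{9237}{22721} \approx -0.40654$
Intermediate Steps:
$S{\left(s,B \right)} = - 3 s$ ($S{\left(s,B \right)} = s 1 \left(-3\right) = s \left(-3\right) = - 3 s$)
$\frac{9783 + S{\left(182,208 \right)}}{z{\left(74 \right)} - 22675} = \frac{9783 - 546}{-46 - 22675} = \frac{9783 - 546}{-22721} = 9237 \left(- \frac{1}{22721}\right) = - \frac{9237}{22721}$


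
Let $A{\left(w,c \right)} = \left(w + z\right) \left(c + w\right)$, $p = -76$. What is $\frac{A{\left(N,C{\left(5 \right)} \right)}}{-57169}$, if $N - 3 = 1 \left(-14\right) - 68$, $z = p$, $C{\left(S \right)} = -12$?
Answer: $- \frac{2015}{8167} \approx -0.24672$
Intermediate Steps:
$z = -76$
$N = -79$ ($N = 3 + \left(1 \left(-14\right) - 68\right) = 3 - 82 = -79$)
$A{\left(w,c \right)} = \left(-76 + w\right) \left(c + w\right)$ ($A{\left(w,c \right)} = \left(w - 76\right) \left(c + w\right) = \left(-76 + w\right) \left(c + w\right)$)
$\frac{A{\left(N,C{\left(5 \right)} \right)}}{-57169} = \frac{\left(-79\right)^{2} - -912 - -6004 - -948}{-57169} = \left(6241 + 912 + 6004 + 948\right) \left(- \frac{1}{57169}\right) = 14105 \left(- \frac{1}{57169}\right) = - \frac{2015}{8167}$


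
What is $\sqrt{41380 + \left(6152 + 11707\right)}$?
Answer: $\sqrt{59239} \approx 243.39$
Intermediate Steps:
$\sqrt{41380 + \left(6152 + 11707\right)} = \sqrt{41380 + 17859} = \sqrt{59239}$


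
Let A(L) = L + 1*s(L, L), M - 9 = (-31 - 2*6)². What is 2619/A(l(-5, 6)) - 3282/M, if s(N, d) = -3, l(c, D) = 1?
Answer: -2436333/1858 ≈ -1311.3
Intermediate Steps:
M = 1858 (M = 9 + (-31 - 2*6)² = 9 + (-31 - 12)² = 9 + (-43)² = 9 + 1849 = 1858)
A(L) = -3 + L (A(L) = L + 1*(-3) = L - 3 = -3 + L)
2619/A(l(-5, 6)) - 3282/M = 2619/(-3 + 1) - 3282/1858 = 2619/(-2) - 3282*1/1858 = 2619*(-½) - 1641/929 = -2619/2 - 1641/929 = -2436333/1858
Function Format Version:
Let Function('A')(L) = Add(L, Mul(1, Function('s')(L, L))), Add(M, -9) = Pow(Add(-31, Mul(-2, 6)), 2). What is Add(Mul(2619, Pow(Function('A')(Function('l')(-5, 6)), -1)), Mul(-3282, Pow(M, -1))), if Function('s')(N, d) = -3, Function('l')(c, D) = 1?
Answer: Rational(-2436333, 1858) ≈ -1311.3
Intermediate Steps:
M = 1858 (M = Add(9, Pow(Add(-31, Mul(-2, 6)), 2)) = Add(9, Pow(Add(-31, -12), 2)) = Add(9, Pow(-43, 2)) = Add(9, 1849) = 1858)
Function('A')(L) = Add(-3, L) (Function('A')(L) = Add(L, Mul(1, -3)) = Add(L, -3) = Add(-3, L))
Add(Mul(2619, Pow(Function('A')(Function('l')(-5, 6)), -1)), Mul(-3282, Pow(M, -1))) = Add(Mul(2619, Pow(Add(-3, 1), -1)), Mul(-3282, Pow(1858, -1))) = Add(Mul(2619, Pow(-2, -1)), Mul(-3282, Rational(1, 1858))) = Add(Mul(2619, Rational(-1, 2)), Rational(-1641, 929)) = Add(Rational(-2619, 2), Rational(-1641, 929)) = Rational(-2436333, 1858)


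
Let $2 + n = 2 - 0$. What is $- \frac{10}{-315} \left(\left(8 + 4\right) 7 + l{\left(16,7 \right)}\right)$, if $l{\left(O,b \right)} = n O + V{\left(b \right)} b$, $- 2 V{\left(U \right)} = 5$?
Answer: $\frac{19}{9} \approx 2.1111$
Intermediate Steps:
$V{\left(U \right)} = - \frac{5}{2}$ ($V{\left(U \right)} = \left(- \frac{1}{2}\right) 5 = - \frac{5}{2}$)
$n = 0$ ($n = -2 + \left(2 - 0\right) = -2 + \left(2 + 0\right) = -2 + 2 = 0$)
$l{\left(O,b \right)} = - \frac{5 b}{2}$ ($l{\left(O,b \right)} = 0 O - \frac{5 b}{2} = 0 - \frac{5 b}{2} = - \frac{5 b}{2}$)
$- \frac{10}{-315} \left(\left(8 + 4\right) 7 + l{\left(16,7 \right)}\right) = - \frac{10}{-315} \left(\left(8 + 4\right) 7 - \frac{35}{2}\right) = \left(-10\right) \left(- \frac{1}{315}\right) \left(12 \cdot 7 - \frac{35}{2}\right) = \frac{2 \left(84 - \frac{35}{2}\right)}{63} = \frac{2}{63} \cdot \frac{133}{2} = \frac{19}{9}$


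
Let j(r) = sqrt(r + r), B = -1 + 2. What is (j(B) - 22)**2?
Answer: (22 - sqrt(2))**2 ≈ 423.77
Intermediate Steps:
B = 1
j(r) = sqrt(2)*sqrt(r) (j(r) = sqrt(2*r) = sqrt(2)*sqrt(r))
(j(B) - 22)**2 = (sqrt(2)*sqrt(1) - 22)**2 = (sqrt(2)*1 - 22)**2 = (sqrt(2) - 22)**2 = (-22 + sqrt(2))**2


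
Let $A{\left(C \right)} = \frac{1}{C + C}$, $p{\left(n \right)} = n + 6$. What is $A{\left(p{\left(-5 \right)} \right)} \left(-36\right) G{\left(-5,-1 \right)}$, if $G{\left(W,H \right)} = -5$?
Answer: $90$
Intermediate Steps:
$p{\left(n \right)} = 6 + n$
$A{\left(C \right)} = \frac{1}{2 C}$
$A{\left(p{\left(-5 \right)} \right)} \left(-36\right) G{\left(-5,-1 \right)} = \frac{1}{2 \left(6 - 5\right)} \left(-36\right) \left(-5\right) = \frac{1}{2 \cdot 1} \left(-36\right) \left(-5\right) = \frac{1}{2} \cdot 1 \left(-36\right) \left(-5\right) = \frac{1}{2} \left(-36\right) \left(-5\right) = \left(-18\right) \left(-5\right) = 90$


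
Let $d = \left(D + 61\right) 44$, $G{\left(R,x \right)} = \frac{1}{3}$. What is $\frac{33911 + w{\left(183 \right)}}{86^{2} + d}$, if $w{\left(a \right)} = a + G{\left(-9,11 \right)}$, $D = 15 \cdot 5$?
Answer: $\frac{102283}{40140} \approx 2.5482$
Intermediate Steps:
$G{\left(R,x \right)} = \frac{1}{3}$
$D = 75$
$w{\left(a \right)} = \frac{1}{3} + a$ ($w{\left(a \right)} = a + \frac{1}{3} = \frac{1}{3} + a$)
$d = 5984$ ($d = \left(75 + 61\right) 44 = 136 \cdot 44 = 5984$)
$\frac{33911 + w{\left(183 \right)}}{86^{2} + d} = \frac{33911 + \left(\frac{1}{3} + 183\right)}{86^{2} + 5984} = \frac{33911 + \frac{550}{3}}{7396 + 5984} = \frac{102283}{3 \cdot 13380} = \frac{102283}{3} \cdot \frac{1}{13380} = \frac{102283}{40140}$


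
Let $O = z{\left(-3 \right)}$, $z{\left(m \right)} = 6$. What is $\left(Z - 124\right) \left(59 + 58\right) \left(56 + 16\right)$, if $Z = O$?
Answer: $-994032$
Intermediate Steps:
$O = 6$
$Z = 6$
$\left(Z - 124\right) \left(59 + 58\right) \left(56 + 16\right) = \left(6 - 124\right) \left(59 + 58\right) \left(56 + 16\right) = - 118 \cdot 117 \cdot 72 = \left(-118\right) 8424 = -994032$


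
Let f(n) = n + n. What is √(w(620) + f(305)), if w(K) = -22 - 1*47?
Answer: √541 ≈ 23.259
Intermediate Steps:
f(n) = 2*n
w(K) = -69 (w(K) = -22 - 47 = -69)
√(w(620) + f(305)) = √(-69 + 2*305) = √(-69 + 610) = √541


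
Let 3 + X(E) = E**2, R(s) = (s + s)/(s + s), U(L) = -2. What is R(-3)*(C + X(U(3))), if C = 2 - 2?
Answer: 1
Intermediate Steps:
C = 0
R(s) = 1 (R(s) = (2*s)/((2*s)) = (2*s)*(1/(2*s)) = 1)
X(E) = -3 + E**2
R(-3)*(C + X(U(3))) = 1*(0 + (-3 + (-2)**2)) = 1*(0 + (-3 + 4)) = 1*(0 + 1) = 1*1 = 1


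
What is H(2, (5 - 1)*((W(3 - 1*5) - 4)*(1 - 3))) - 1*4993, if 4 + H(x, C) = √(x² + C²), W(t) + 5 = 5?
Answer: -4997 + 2*√257 ≈ -4964.9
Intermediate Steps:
W(t) = 0 (W(t) = -5 + 5 = 0)
H(x, C) = -4 + √(C² + x²) (H(x, C) = -4 + √(x² + C²) = -4 + √(C² + x²))
H(2, (5 - 1)*((W(3 - 1*5) - 4)*(1 - 3))) - 1*4993 = (-4 + √(((5 - 1)*((0 - 4)*(1 - 3)))² + 2²)) - 1*4993 = (-4 + √((4*(-4*(-2)))² + 4)) - 4993 = (-4 + √((4*8)² + 4)) - 4993 = (-4 + √(32² + 4)) - 4993 = (-4 + √(1024 + 4)) - 4993 = (-4 + √1028) - 4993 = (-4 + 2*√257) - 4993 = -4997 + 2*√257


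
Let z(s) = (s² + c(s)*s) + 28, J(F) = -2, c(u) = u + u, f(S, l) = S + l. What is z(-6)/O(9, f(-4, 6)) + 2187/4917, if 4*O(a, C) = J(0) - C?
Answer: -222175/1639 ≈ -135.56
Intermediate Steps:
c(u) = 2*u
O(a, C) = -½ - C/4 (O(a, C) = (-2 - C)/4 = -½ - C/4)
z(s) = 28 + 3*s² (z(s) = (s² + (2*s)*s) + 28 = (s² + 2*s²) + 28 = 3*s² + 28 = 28 + 3*s²)
z(-6)/O(9, f(-4, 6)) + 2187/4917 = (28 + 3*(-6)²)/(-½ - (-4 + 6)/4) + 2187/4917 = (28 + 3*36)/(-½ - ¼*2) + 2187*(1/4917) = (28 + 108)/(-½ - ½) + 729/1639 = 136/(-1) + 729/1639 = 136*(-1) + 729/1639 = -136 + 729/1639 = -222175/1639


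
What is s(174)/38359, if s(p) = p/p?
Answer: 1/38359 ≈ 2.6069e-5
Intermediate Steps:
s(p) = 1
s(174)/38359 = 1/38359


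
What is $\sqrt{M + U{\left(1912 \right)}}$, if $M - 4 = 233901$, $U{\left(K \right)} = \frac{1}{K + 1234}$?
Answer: $\frac{\sqrt{19132493406}}{286} \approx 483.64$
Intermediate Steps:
$U{\left(K \right)} = \frac{1}{1234 + K}$
$M = 233905$ ($M = 4 + 233901 = 233905$)
$\sqrt{M + U{\left(1912 \right)}} = \sqrt{233905 + \frac{1}{1234 + 1912}} = \sqrt{233905 + \frac{1}{3146}} = \sqrt{\frac{735865131}{3146}} = \frac{\sqrt{19132493406}}{286}$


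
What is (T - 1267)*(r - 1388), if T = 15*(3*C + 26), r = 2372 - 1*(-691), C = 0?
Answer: -1468975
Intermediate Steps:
r = 3063 (r = 2372 + 691 = 3063)
T = 390 (T = 15*(3*0 + 26) = 15*(0 + 26) = 15*26 = 390)
(T - 1267)*(r - 1388) = (390 - 1267)*(3063 - 1388) = -877*1675 = -1468975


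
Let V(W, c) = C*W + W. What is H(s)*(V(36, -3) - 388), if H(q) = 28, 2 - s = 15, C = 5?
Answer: -4816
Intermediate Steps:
s = -13 (s = 2 - 1*15 = 2 - 15 = -13)
V(W, c) = 6*W (V(W, c) = 5*W + W = 6*W)
H(s)*(V(36, -3) - 388) = 28*(6*36 - 388) = 28*(216 - 388) = 28*(-172) = -4816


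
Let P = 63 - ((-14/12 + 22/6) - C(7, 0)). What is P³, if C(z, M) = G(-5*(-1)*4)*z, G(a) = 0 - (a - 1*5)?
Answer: -704969/8 ≈ -88121.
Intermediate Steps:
G(a) = 5 - a (G(a) = 0 - (a - 5) = 0 - (-5 + a) = 0 + (5 - a) = 5 - a)
C(z, M) = -15*z (C(z, M) = (5 - (-5*(-1))*4)*z = (5 - 5*4)*z = (5 - 1*20)*z = (5 - 20)*z = -15*z)
P = -89/2 (P = 63 - ((-14/12 + 22/6) - (-15)*7) = 63 - ((-14*1/12 + 22*(⅙)) - 1*(-105)) = 63 - ((-7/6 + 11/3) + 105) = 63 - (5/2 + 105) = 63 - 1*215/2 = 63 - 215/2 = -89/2 ≈ -44.500)
P³ = (-89/2)³ = -704969/8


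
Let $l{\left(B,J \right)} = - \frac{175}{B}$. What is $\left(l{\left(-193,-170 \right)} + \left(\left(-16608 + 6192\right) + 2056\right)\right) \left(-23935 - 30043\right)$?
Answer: $\frac{87082977290}{193} \approx 4.5121 \cdot 10^{8}$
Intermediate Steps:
$\left(l{\left(-193,-170 \right)} + \left(\left(-16608 + 6192\right) + 2056\right)\right) \left(-23935 - 30043\right) = \left(- \frac{175}{-193} + \left(\left(-16608 + 6192\right) + 2056\right)\right) \left(-23935 - 30043\right) = \left(\left(-175\right) \left(- \frac{1}{193}\right) + \left(-10416 + 2056\right)\right) \left(-53978\right) = \left(\frac{175}{193} - 8360\right) \left(-53978\right) = \left(- \frac{1613305}{193}\right) \left(-53978\right) = \frac{87082977290}{193}$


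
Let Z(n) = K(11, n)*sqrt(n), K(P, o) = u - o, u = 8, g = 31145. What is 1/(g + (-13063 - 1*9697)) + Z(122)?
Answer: 1/8385 - 114*sqrt(122) ≈ -1259.2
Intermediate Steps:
K(P, o) = 8 - o
Z(n) = sqrt(n)*(8 - n) (Z(n) = (8 - n)*sqrt(n) = sqrt(n)*(8 - n))
1/(g + (-13063 - 1*9697)) + Z(122) = 1/(31145 + (-13063 - 1*9697)) + sqrt(122)*(8 - 1*122) = 1/(31145 + (-13063 - 9697)) + sqrt(122)*(8 - 122) = 1/(31145 - 22760) + sqrt(122)*(-114) = 1/8385 - 114*sqrt(122)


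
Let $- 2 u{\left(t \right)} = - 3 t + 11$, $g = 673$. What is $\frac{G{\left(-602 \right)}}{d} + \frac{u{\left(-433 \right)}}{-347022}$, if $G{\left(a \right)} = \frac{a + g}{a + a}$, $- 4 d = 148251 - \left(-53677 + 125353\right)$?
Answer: $\frac{5040594229}{2666178701550} \approx 0.0018906$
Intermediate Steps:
$d = - \frac{76575}{4}$ ($d = - \frac{148251 - \left(-53677 + 125353\right)}{4} = - \frac{148251 - 71676}{4} = \left(- \frac{1}{4}\right) 76575 = - \frac{76575}{4} \approx -19144.0$)
$u{\left(t \right)} = - \frac{11}{2} + \frac{3 t}{2}$ ($u{\left(t \right)} = - \frac{- 3 t + 11}{2} = - \frac{11 - 3 t}{2} = - \frac{11}{2} + \frac{3 t}{2}$)
$G{\left(a \right)} = \frac{673 + a}{2 a}$ ($G{\left(a \right)} = \frac{a + 673}{a + a} = \frac{673 + a}{2 a}$)
$\frac{G{\left(-602 \right)}}{d} + \frac{u{\left(-433 \right)}}{-347022} = \frac{\frac{1}{2} \frac{1}{-602} \left(673 - 602\right)}{- \frac{76575}{4}} + \frac{- \frac{11}{2} + \frac{3}{2} \left(-433\right)}{-347022} = \frac{1}{2} \left(- \frac{1}{602}\right) 71 \left(- \frac{4}{76575}\right) + \left(- \frac{11}{2} - \frac{1299}{2}\right) \left(- \frac{1}{347022}\right) = \left(- \frac{71}{1204}\right) \left(- \frac{4}{76575}\right) - - \frac{655}{347022} = \frac{71}{23049075} + \frac{655}{347022} = \frac{5040594229}{2666178701550}$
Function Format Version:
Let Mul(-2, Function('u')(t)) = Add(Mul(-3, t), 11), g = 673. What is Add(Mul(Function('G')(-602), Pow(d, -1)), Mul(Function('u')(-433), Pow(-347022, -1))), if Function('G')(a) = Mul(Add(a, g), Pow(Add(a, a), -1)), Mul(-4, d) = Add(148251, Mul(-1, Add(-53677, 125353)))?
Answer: Rational(5040594229, 2666178701550) ≈ 0.0018906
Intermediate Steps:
d = Rational(-76575, 4) (d = Mul(Rational(-1, 4), Add(148251, Mul(-1, Add(-53677, 125353)))) = Mul(Rational(-1, 4), Add(148251, Mul(-1, 71676))) = Mul(Rational(-1, 4), Add(148251, -71676)) = Mul(Rational(-1, 4), 76575) = Rational(-76575, 4) ≈ -19144.)
Function('u')(t) = Add(Rational(-11, 2), Mul(Rational(3, 2), t)) (Function('u')(t) = Mul(Rational(-1, 2), Add(Mul(-3, t), 11)) = Mul(Rational(-1, 2), Add(11, Mul(-3, t))) = Add(Rational(-11, 2), Mul(Rational(3, 2), t)))
Function('G')(a) = Mul(Rational(1, 2), Pow(a, -1), Add(673, a)) (Function('G')(a) = Mul(Add(a, 673), Pow(Add(a, a), -1)) = Mul(Add(673, a), Pow(Mul(2, a), -1)) = Mul(Add(673, a), Mul(Rational(1, 2), Pow(a, -1))) = Mul(Rational(1, 2), Pow(a, -1), Add(673, a)))
Add(Mul(Function('G')(-602), Pow(d, -1)), Mul(Function('u')(-433), Pow(-347022, -1))) = Add(Mul(Mul(Rational(1, 2), Pow(-602, -1), Add(673, -602)), Pow(Rational(-76575, 4), -1)), Mul(Add(Rational(-11, 2), Mul(Rational(3, 2), -433)), Pow(-347022, -1))) = Add(Mul(Mul(Rational(1, 2), Rational(-1, 602), 71), Rational(-4, 76575)), Mul(Add(Rational(-11, 2), Rational(-1299, 2)), Rational(-1, 347022))) = Add(Mul(Rational(-71, 1204), Rational(-4, 76575)), Mul(-655, Rational(-1, 347022))) = Add(Rational(71, 23049075), Rational(655, 347022)) = Rational(5040594229, 2666178701550)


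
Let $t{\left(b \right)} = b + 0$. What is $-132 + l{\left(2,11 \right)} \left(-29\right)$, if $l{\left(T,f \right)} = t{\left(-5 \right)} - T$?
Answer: $71$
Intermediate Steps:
$t{\left(b \right)} = b$
$l{\left(T,f \right)} = -5 - T$
$-132 + l{\left(2,11 \right)} \left(-29\right) = -132 + \left(-5 - 2\right) \left(-29\right) = -132 - -203 = -132 + 203 = 71$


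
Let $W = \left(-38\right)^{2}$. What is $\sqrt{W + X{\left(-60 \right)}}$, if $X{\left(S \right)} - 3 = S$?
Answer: $\sqrt{1387} \approx 37.242$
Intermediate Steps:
$X{\left(S \right)} = 3 + S$
$W = 1444$
$\sqrt{W + X{\left(-60 \right)}} = \sqrt{1444 + \left(3 - 60\right)} = \sqrt{1444 - 57} = \sqrt{1387}$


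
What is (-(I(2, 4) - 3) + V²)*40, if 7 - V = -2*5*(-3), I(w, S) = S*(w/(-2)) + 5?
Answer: 21240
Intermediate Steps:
I(w, S) = 5 - S*w/2 (I(w, S) = S*(w*(-½)) + 5 = S*(-w/2) + 5 = -S*w/2 + 5 = 5 - S*w/2)
V = -23 (V = 7 - (-2*5)*(-3) = 7 - (-10)*(-3) = 7 - 1*30 = 7 - 30 = -23)
(-(I(2, 4) - 3) + V²)*40 = (-((5 - ½*4*2) - 3) + (-23)²)*40 = (-((5 - 4) - 3) + 529)*40 = (-(1 - 3) + 529)*40 = (-1*(-2) + 529)*40 = (2 + 529)*40 = 531*40 = 21240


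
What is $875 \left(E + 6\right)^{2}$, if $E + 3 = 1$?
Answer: $14000$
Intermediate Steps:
$E = -2$ ($E = -3 + 1 = -2$)
$875 \left(E + 6\right)^{2} = 875 \left(-2 + 6\right)^{2} = 875 \cdot 4^{2} = 875 \cdot 16 = 14000$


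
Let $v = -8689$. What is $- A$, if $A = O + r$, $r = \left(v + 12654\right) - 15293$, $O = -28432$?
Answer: $39760$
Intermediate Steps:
$r = -11328$ ($r = \left(-8689 + 12654\right) - 15293 = 3965 - 15293 = -11328$)
$A = -39760$ ($A = -28432 - 11328 = -39760$)
$- A = \left(-1\right) \left(-39760\right) = 39760$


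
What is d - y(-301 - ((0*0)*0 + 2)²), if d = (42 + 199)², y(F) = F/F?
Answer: 58080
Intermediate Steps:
y(F) = 1
d = 58081 (d = 241² = 58081)
d - y(-301 - ((0*0)*0 + 2)²) = 58081 - 1*1 = 58081 - 1 = 58080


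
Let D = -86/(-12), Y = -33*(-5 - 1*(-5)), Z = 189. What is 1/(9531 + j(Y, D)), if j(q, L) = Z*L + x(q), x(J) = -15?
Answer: 2/21741 ≈ 9.1992e-5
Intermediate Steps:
Y = 0 (Y = -33*(-5 + 5) = -33*0 = 0)
D = 43/6 (D = -86*(-1/12) = 43/6 ≈ 7.1667)
j(q, L) = -15 + 189*L (j(q, L) = 189*L - 15 = -15 + 189*L)
1/(9531 + j(Y, D)) = 1/(9531 + (-15 + 189*(43/6))) = 1/(9531 + (-15 + 2709/2)) = 1/(9531 + 2679/2) = 1/(21741/2) = 2/21741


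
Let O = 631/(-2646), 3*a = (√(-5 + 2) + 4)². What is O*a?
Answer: -8203/7938 - 2524*I*√3/3969 ≈ -1.0334 - 1.1015*I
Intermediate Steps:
a = (4 + I*√3)²/3 (a = (√(-5 + 2) + 4)²/3 = (√(-3) + 4)²/3 = (I*√3 + 4)²/3 = (4 + I*√3)²/3 ≈ 4.3333 + 4.6188*I)
O = -631/2646 (O = 631*(-1/2646) = -631/2646 ≈ -0.23847)
O*a = -631*(4 + I*√3)²/7938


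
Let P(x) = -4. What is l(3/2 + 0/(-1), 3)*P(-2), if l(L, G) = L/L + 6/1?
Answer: -28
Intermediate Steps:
l(L, G) = 7 (l(L, G) = 1 + 6*1 = 1 + 6 = 7)
l(3/2 + 0/(-1), 3)*P(-2) = 7*(-4) = -28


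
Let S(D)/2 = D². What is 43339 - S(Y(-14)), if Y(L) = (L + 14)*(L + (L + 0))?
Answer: 43339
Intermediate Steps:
Y(L) = 2*L*(14 + L) (Y(L) = (14 + L)*(L + L) = (14 + L)*(2*L) = 2*L*(14 + L))
S(D) = 2*D²
43339 - S(Y(-14)) = 43339 - 2*(2*(-14)*(14 - 14))² = 43339 - 2*(2*(-14)*0)² = 43339 - 2*0² = 43339 - 2*0 = 43339 - 1*0 = 43339 + 0 = 43339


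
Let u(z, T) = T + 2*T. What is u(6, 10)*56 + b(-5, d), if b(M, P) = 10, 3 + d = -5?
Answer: 1690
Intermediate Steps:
d = -8 (d = -3 - 5 = -8)
u(z, T) = 3*T
u(6, 10)*56 + b(-5, d) = (3*10)*56 + 10 = 30*56 + 10 = 1680 + 10 = 1690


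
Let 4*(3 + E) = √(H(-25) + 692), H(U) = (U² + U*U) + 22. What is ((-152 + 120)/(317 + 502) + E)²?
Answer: 354124135/2683044 - 2489*√491/819 ≈ 64.645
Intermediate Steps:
H(U) = 22 + 2*U² (H(U) = (U² + U²) + 22 = 2*U² + 22 = 22 + 2*U²)
E = -3 + √491/2 (E = -3 + √((22 + 2*(-25)²) + 692)/4 = -3 + √((22 + 2*625) + 692)/4 = -3 + √((22 + 1250) + 692)/4 = -3 + √(1272 + 692)/4 = -3 + √1964/4 = -3 + (2*√491)/4 = -3 + √491/2 ≈ 8.0793)
((-152 + 120)/(317 + 502) + E)² = ((-152 + 120)/(317 + 502) + (-3 + √491/2))² = (-32/819 + (-3 + √491/2))² = (-2489/819 + √491/2)²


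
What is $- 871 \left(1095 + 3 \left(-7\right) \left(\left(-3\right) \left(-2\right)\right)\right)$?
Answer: $-843999$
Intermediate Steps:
$- 871 \left(1095 + 3 \left(-7\right) \left(\left(-3\right) \left(-2\right)\right)\right) = - 871 \left(1095 - 126\right) = \left(-871\right) 969 = -843999$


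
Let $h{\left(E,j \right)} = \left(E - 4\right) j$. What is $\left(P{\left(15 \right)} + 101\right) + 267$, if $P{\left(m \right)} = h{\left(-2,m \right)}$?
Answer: $278$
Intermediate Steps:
$h{\left(E,j \right)} = j \left(-4 + E\right)$ ($h{\left(E,j \right)} = \left(-4 + E\right) j = j \left(-4 + E\right)$)
$P{\left(m \right)} = - 6 m$ ($P{\left(m \right)} = m \left(-4 - 2\right) = m \left(-6\right) = - 6 m$)
$\left(P{\left(15 \right)} + 101\right) + 267 = \left(\left(-6\right) 15 + 101\right) + 267 = \left(-90 + 101\right) + 267 = 11 + 267 = 278$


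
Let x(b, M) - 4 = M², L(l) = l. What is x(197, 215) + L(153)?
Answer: 46382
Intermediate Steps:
x(b, M) = 4 + M²
x(197, 215) + L(153) = (4 + 215²) + 153 = (4 + 46225) + 153 = 46229 + 153 = 46382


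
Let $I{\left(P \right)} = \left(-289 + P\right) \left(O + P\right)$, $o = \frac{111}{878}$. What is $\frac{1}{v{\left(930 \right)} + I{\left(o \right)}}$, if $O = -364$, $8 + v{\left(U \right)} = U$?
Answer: $\frac{770884}{81741040559} \approx 9.4308 \cdot 10^{-6}$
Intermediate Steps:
$v{\left(U \right)} = -8 + U$
$o = \frac{111}{878}$ ($o = 111 \cdot \frac{1}{878} = \frac{111}{878} \approx 0.12642$)
$I{\left(P \right)} = \left(-364 + P\right) \left(-289 + P\right)$ ($I{\left(P \right)} = \left(-289 + P\right) \left(-364 + P\right) = \left(-364 + P\right) \left(-289 + P\right)$)
$\frac{1}{v{\left(930 \right)} + I{\left(o \right)}} = \frac{1}{\left(-8 + 930\right) + \left(105196 + \left(\frac{111}{878}\right)^{2} - \frac{72483}{878}\right)} = \frac{1}{922 + \left(105196 + \frac{12321}{770884} - \frac{72483}{878}\right)} = \frac{1}{922 + \frac{81030285511}{770884}} = \frac{1}{\frac{81741040559}{770884}} = \frac{770884}{81741040559}$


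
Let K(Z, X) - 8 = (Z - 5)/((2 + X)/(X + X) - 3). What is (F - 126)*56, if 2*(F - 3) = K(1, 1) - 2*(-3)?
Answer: -19264/3 ≈ -6421.3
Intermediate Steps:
K(Z, X) = 8 + (-5 + Z)/(-3 + (2 + X)/(2*X)) (K(Z, X) = 8 + (Z - 5)/((2 + X)/(X + X) - 3) = 8 + (-5 + Z)/((2 + X)/((2*X)) - 3) = 8 + (-5 + Z)/((2 + X)*(1/(2*X)) - 3) = 8 + (-5 + Z)/((2 + X)/(2*X) - 3) = 8 + (-5 + Z)/(-3 + (2 + X)/(2*X)))
F = 34/3 (F = 3 + (2*(-8 + 25*1 - 1*1*1)/(-2 + 5*1) - 2*(-3))/2 = 3 + (2*(-8 + 25 - 1)/(-2 + 5) + 6)/2 = 3 + (2*16/3 + 6)/2 = 3 + (2*(1/3)*16 + 6)/2 = 3 + (32/3 + 6)/2 = 3 + (1/2)*(50/3) = 3 + 25/3 = 34/3 ≈ 11.333)
(F - 126)*56 = (34/3 - 126)*56 = -344/3*56 = -19264/3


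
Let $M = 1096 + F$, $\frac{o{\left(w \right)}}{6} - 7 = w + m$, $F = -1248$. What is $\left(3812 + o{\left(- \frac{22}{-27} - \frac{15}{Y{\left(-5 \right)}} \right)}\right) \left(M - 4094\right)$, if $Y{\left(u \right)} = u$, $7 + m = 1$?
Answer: $- \frac{146775728}{9} \approx -1.6308 \cdot 10^{7}$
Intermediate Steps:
$m = -6$ ($m = -7 + 1 = -6$)
$o{\left(w \right)} = 6 + 6 w$ ($o{\left(w \right)} = 42 + 6 \left(w - 6\right) = 42 + 6 \left(-6 + w\right) = 42 + \left(-36 + 6 w\right) = 6 + 6 w$)
$M = -152$ ($M = 1096 - 1248 = -152$)
$\left(3812 + o{\left(- \frac{22}{-27} - \frac{15}{Y{\left(-5 \right)}} \right)}\right) \left(M - 4094\right) = \left(3812 + \left(6 + 6 \left(- \frac{22}{-27} - \frac{15}{-5}\right)\right)\right) \left(-152 - 4094\right) = \left(3812 + \left(6 + 6 \left(\left(-22\right) \left(- \frac{1}{27}\right) - -3\right)\right)\right) \left(-4246\right) = \left(3812 + \left(6 + 6 \left(\frac{22}{27} + 3\right)\right)\right) \left(-4246\right) = \left(3812 + \left(6 + 6 \cdot \frac{103}{27}\right)\right) \left(-4246\right) = \left(3812 + \left(6 + \frac{206}{9}\right)\right) \left(-4246\right) = \left(3812 + \frac{260}{9}\right) \left(-4246\right) = \frac{34568}{9} \left(-4246\right) = - \frac{146775728}{9}$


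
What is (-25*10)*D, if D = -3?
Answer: 750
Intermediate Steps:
(-25*10)*D = -25*10*(-3) = -250*(-3) = 750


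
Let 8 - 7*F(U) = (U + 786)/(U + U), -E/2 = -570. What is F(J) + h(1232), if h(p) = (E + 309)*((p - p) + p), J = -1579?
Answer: 39462948279/22106 ≈ 1.7852e+6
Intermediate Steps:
E = 1140 (E = -2*(-570) = 1140)
F(U) = 8/7 - (786 + U)/(14*U) (F(U) = 8/7 - (U + 786)/(7*(U + U)) = 8/7 - (786 + U)/(7*(2*U)) = 8/7 - (786 + U)*1/(2*U)/7 = 8/7 - (786 + U)/(14*U))
h(p) = 1449*p (h(p) = (1140 + 309)*((p - p) + p) = 1449*(0 + p) = 1449*p)
F(J) + h(1232) = (3/14)*(-262 + 5*(-1579))/(-1579) + 1449*1232 = (3/14)*(-1/1579)*(-262 - 7895) + 1785168 = (3/14)*(-1/1579)*(-8157) + 1785168 = 24471/22106 + 1785168 = 39462948279/22106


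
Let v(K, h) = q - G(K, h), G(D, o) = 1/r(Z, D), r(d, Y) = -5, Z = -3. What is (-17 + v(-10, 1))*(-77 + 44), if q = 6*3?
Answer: -198/5 ≈ -39.600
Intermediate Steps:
q = 18
G(D, o) = -1/5 (G(D, o) = 1/(-5) = -1/5)
v(K, h) = 91/5 (v(K, h) = 18 - 1*(-1/5) = 18 + 1/5 = 91/5)
(-17 + v(-10, 1))*(-77 + 44) = (-17 + 91/5)*(-77 + 44) = (6/5)*(-33) = -198/5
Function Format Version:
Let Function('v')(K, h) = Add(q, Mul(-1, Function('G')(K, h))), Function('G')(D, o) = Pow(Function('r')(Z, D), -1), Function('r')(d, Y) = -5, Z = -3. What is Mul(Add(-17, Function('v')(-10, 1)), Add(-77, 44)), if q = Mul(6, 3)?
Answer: Rational(-198, 5) ≈ -39.600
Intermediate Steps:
q = 18
Function('G')(D, o) = Rational(-1, 5) (Function('G')(D, o) = Pow(-5, -1) = Rational(-1, 5))
Function('v')(K, h) = Rational(91, 5) (Function('v')(K, h) = Add(18, Mul(-1, Rational(-1, 5))) = Add(18, Rational(1, 5)) = Rational(91, 5))
Mul(Add(-17, Function('v')(-10, 1)), Add(-77, 44)) = Mul(Add(-17, Rational(91, 5)), Add(-77, 44)) = Mul(Rational(6, 5), -33) = Rational(-198, 5)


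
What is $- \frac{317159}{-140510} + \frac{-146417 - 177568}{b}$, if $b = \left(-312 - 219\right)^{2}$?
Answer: $\frac{14634445483}{13206113370} \approx 1.1082$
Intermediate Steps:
$b = 281961$ ($b = \left(-531\right)^{2} = 281961$)
$- \frac{317159}{-140510} + \frac{-146417 - 177568}{b} = - \frac{317159}{-140510} + \frac{-146417 - 177568}{281961} = \left(-317159\right) \left(- \frac{1}{140510}\right) - \frac{107995}{93987} = \frac{317159}{140510} - \frac{107995}{93987} = \frac{14634445483}{13206113370}$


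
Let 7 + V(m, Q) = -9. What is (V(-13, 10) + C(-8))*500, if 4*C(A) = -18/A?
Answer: -30875/4 ≈ -7718.8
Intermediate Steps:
V(m, Q) = -16 (V(m, Q) = -7 - 9 = -16)
C(A) = -9/(2*A) (C(A) = (-18/A)/4 = -9/(2*A))
(V(-13, 10) + C(-8))*500 = (-16 - 9/2/(-8))*500 = (-16 - 9/2*(-1/8))*500 = (-16 + 9/16)*500 = -247/16*500 = -30875/4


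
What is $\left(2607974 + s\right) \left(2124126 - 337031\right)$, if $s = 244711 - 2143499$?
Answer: $1267382754670$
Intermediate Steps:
$s = -1898788$
$\left(2607974 + s\right) \left(2124126 - 337031\right) = \left(2607974 - 1898788\right) \left(2124126 - 337031\right) = 709186 \cdot 1787095 = 1267382754670$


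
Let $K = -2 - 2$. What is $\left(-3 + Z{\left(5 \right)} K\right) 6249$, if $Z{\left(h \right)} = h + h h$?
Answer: $-768627$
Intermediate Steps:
$K = -4$
$Z{\left(h \right)} = h + h^{2}$
$\left(-3 + Z{\left(5 \right)} K\right) 6249 = \left(-3 + 5 \left(1 + 5\right) \left(-4\right)\right) 6249 = \left(-3 + 5 \cdot 6 \left(-4\right)\right) 6249 = \left(-3 + 30 \left(-4\right)\right) 6249 = \left(-3 - 120\right) 6249 = \left(-123\right) 6249 = -768627$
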